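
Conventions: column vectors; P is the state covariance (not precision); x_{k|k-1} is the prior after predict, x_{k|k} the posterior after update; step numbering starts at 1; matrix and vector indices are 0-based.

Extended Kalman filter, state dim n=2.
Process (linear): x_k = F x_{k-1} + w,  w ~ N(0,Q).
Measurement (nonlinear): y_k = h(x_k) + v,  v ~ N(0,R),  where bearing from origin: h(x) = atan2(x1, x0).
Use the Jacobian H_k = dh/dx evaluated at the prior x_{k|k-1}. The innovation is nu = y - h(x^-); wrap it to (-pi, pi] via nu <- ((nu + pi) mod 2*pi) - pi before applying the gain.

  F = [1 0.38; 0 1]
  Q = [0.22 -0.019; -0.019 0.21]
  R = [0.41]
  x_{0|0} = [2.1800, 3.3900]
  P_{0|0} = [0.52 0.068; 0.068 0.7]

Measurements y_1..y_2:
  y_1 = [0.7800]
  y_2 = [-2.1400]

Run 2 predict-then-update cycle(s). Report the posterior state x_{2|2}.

x_post = [5.1174, 2.8185]

step 1: x^-=[3.4682, 3.3900]  P^-=[0.8928 0.3150; 0.3150 0.9100]  H_jac=[-0.1441 0.1475]  S=[0.4349]  K=[-0.1890; 0.2041]  nu=[0.0060]  x^+=[3.4671, 3.3912]  P^+=[0.8772 0.3318; 0.3318 0.8919]
step 2: x^-=[4.7557, 3.3912]  P^-=[1.4782 0.6517; 0.6517 1.1019]  H_jac=[-0.0994 0.1394]  S=[0.4280]  K=[-0.1311; 0.2075]  nu=[-2.7595]  x^+=[5.1174, 2.8185]  P^+=[1.4708 0.6633; 0.6633 1.0834]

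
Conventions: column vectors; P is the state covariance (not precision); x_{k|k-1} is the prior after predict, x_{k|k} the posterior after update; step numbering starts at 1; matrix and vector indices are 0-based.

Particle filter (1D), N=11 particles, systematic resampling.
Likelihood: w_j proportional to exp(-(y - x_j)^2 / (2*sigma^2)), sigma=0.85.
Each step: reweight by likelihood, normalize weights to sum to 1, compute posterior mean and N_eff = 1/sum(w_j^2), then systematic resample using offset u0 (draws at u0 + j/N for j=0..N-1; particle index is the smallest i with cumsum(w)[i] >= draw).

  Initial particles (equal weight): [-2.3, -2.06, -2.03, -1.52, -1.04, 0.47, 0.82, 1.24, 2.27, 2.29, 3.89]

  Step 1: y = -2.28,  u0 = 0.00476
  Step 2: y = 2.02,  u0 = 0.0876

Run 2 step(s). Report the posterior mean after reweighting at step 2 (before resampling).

post_mean = -1.1282

step 1: w=[0.2533, 0.2450, 0.2426, 0.1699, 0.0874, 0.0014, 0.0003, 0.0000, 0.0000, 0.0000, 0.0000]  mean=-1.9281  Neff=4.5542  idx=[0, 0, 0, 1, 1, 1, 2, 2, 2, 3, 4]
step 2: w=[0.0014, 0.0014, 0.0014, 0.0056, 0.0056, 0.0056, 0.0066, 0.0066, 0.0066, 0.0963, 0.8629]  mean=-1.1282  Neff=1.3261  idx=[9, 10, 10, 10, 10, 10, 10, 10, 10, 10, 10]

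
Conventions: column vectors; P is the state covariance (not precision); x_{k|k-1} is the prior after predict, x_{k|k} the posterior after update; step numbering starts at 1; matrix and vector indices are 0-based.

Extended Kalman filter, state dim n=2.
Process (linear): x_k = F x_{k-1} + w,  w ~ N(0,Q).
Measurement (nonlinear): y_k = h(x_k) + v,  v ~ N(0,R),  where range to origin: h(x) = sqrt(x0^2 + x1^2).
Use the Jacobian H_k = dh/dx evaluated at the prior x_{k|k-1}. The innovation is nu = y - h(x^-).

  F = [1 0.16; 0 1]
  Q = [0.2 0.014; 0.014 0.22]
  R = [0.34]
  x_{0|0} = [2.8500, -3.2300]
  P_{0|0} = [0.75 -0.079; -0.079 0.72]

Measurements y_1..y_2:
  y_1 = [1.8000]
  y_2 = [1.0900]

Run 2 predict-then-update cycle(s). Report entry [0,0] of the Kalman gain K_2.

K[0,0] = 0.1856

step 1: x^-=[2.3332, -3.2300]  P^-=[0.9432 0.0502; 0.0502 0.9400]  H_jac=[0.5856 -0.8106]  S=[1.2334]  K=[0.4148; -0.5940]  nu=[-2.1846]  x^+=[1.4271, -1.9325]  P^+=[0.7310 0.3541; 0.3541 0.5049]
step 2: x^-=[1.1179, -1.9325]  P^-=[1.0572 0.4488; 0.4488 0.7249]  H_jac=[0.5007 -0.8656]  S=[0.7591]  K=[0.1856; -0.5305]  nu=[-1.1425]  x^+=[0.9059, -1.3264]  P^+=[1.0310 0.5236; 0.5236 0.5112]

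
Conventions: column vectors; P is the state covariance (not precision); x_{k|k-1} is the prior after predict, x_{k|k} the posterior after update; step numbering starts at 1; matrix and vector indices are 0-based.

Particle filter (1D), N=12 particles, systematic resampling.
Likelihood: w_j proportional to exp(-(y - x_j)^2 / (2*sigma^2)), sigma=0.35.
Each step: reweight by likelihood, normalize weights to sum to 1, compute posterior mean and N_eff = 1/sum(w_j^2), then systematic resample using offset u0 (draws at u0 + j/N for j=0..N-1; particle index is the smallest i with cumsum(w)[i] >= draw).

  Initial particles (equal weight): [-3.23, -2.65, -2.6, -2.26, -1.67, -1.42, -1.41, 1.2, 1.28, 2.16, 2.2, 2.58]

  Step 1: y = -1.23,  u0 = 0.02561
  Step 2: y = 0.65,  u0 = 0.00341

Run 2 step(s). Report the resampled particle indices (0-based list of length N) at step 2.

step 1: w=[0.0000, 0.0001, 0.0002, 0.0060, 0.2056, 0.3911, 0.3970, 0.0000, 0.0000, 0.0000, 0.0000, 0.0000]  mean=-1.4728  Neff=2.8339  idx=[4, 4, 4, 5, 5, 5, 5, 6, 6, 6, 6, 6]
step 2: w=[0.0011, 0.0011, 0.0011, 0.1005, 0.1005, 0.1005, 0.1005, 0.1189, 0.1189, 0.1189, 0.1189, 0.1189]  mean=-1.4149  Neff=8.9998  idx=[2, 3, 4, 5, 6, 7, 7, 8, 9, 9, 10, 11]

resampled_idx = [2, 3, 4, 5, 6, 7, 7, 8, 9, 9, 10, 11]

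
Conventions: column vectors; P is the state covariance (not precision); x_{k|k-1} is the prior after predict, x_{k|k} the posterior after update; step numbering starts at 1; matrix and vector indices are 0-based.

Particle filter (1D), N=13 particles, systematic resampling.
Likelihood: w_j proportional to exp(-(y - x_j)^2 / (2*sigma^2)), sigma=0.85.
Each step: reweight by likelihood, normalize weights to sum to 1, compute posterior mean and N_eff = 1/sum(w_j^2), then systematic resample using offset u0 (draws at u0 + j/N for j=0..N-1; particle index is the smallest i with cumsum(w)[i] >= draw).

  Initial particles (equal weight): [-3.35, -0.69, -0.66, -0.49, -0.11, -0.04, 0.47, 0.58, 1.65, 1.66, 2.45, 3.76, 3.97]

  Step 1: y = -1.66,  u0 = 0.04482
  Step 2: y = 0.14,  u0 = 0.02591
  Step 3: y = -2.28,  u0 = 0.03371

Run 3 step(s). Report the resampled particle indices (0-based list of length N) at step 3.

resampled_idx = [0, 0, 1, 2, 2, 3, 4, 5, 5, 6, 7, 8, 10]

step 1: w=[0.0701, 0.2639, 0.2533, 0.1962, 0.0960, 0.0823, 0.0219, 0.0157, 0.0003, 0.0002, 0.0000, 0.0000, 0.0000]  mean=-0.6739  Neff=5.1558  idx=[0, 1, 1, 1, 2, 2, 2, 2, 3, 3, 4, 5, 6]
step 2: w=[0.0000, 0.0704, 0.0704, 0.0704, 0.0729, 0.0729, 0.0729, 0.0729, 0.0862, 0.0862, 0.1087, 0.1109, 0.1052]  mean=-0.3896  Neff=11.6055  idx=[1, 2, 3, 4, 5, 6, 7, 8, 9, 10, 11, 11, 12]
step 3: w=[0.1162, 0.1162, 0.1162, 0.1087, 0.1087, 0.1087, 0.1087, 0.0728, 0.0728, 0.0257, 0.0208, 0.0208, 0.0036]  mean=-0.6018  Neff=10.0045  idx=[0, 0, 1, 2, 2, 3, 4, 5, 5, 6, 7, 8, 10]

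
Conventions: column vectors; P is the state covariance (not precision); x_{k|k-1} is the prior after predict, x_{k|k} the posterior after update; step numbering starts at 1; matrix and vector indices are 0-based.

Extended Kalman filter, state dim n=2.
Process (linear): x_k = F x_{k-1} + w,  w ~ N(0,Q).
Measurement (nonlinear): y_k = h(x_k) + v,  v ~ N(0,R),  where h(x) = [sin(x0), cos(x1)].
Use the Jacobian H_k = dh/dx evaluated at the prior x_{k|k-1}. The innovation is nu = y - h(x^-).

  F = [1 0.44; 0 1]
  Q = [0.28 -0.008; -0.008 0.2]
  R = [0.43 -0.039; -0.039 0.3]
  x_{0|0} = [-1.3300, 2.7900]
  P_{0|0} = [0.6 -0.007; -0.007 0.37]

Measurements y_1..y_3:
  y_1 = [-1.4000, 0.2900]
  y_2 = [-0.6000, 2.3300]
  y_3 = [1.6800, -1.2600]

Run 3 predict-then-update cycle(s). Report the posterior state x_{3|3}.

step 1: x^-=[-0.1024, 2.7900]  P^-=[0.9455 0.1478; 0.1478 0.5700]  H_jac=[0.9948 0.0000; 0.0000 -0.3444]  S=[1.3656 -0.0896; -0.0896 0.3676]  K=[0.6907 0.0299; 0.0738 -0.5160]  nu=[-1.2978, 1.2288]  x^+=[-0.9620, 2.0601]  P^+=[0.2974 0.0521; 0.0521 0.4579]
step 2: x^-=[-0.0555, 2.0601]  P^-=[0.7119 0.2456; 0.2456 0.6579]  H_jac=[0.9985 0.0000; 0.0000 -0.8826]  S=[1.1397 -0.2554; -0.2554 0.8125]  K=[0.6066 -0.0761; 0.0592 -0.6960]  nu=[-0.5445, 2.8000]  x^+=[-0.5988, 0.0790]  P^+=[0.2642 0.0527; 0.0527 0.2392]
step 3: x^-=[-0.5641, 0.0790]  P^-=[0.6369 0.1499; 0.1499 0.4392]  H_jac=[0.8451 0.0000; 0.0000 -0.0789]  S=[0.8848 -0.0490; -0.0490 0.3027]  K=[0.6116 0.0599; 0.1381 -0.0921]  nu=[2.2147, -2.2569]  x^+=[0.6551, 0.5926]  P^+=[0.3084 0.0745; 0.0745 0.4185]

x_post = [0.6551, 0.5926]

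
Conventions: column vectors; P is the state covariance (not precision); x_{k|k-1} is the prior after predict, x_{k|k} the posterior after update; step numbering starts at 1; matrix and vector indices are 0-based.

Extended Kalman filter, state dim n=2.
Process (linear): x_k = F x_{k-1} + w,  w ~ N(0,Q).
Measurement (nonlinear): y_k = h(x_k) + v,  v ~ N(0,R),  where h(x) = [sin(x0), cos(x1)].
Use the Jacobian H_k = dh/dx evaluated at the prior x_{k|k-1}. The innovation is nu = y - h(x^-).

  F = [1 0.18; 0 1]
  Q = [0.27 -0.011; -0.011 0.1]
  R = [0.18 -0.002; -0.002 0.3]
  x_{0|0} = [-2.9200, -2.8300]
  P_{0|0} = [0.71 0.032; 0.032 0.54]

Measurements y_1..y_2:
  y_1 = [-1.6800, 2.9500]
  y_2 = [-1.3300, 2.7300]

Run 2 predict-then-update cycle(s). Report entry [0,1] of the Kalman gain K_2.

step 1: x^-=[-3.4294, -2.8300]  P^-=[1.0090 0.1182; 0.1182 0.6400]  H_jac=[-0.9589 0.0000; 0.0000 0.3066]  S=[1.1077 -0.0367; -0.0367 0.3602]  K=[-0.8730 0.0115; -0.0845 0.5362]  nu=[-1.9639, 3.9018]  x^+=[-1.6698, -0.5720]  P^+=[0.1639 0.0170; 0.0170 0.5252]
step 2: x^-=[-1.7728, -0.5720]  P^-=[0.4570 0.1005; 0.1005 0.6252]  H_jac=[-0.2006 0.0000; 0.0000 0.5413]  S=[0.1984 -0.0129; -0.0129 0.4832]  K=[-0.4557 0.1004; -0.0562 0.6989]  nu=[-0.3503, 1.8892]  x^+=[-1.4234, 0.7680]  P^+=[0.4098 0.0573; 0.0573 0.3876]

K[0,1] = 0.1004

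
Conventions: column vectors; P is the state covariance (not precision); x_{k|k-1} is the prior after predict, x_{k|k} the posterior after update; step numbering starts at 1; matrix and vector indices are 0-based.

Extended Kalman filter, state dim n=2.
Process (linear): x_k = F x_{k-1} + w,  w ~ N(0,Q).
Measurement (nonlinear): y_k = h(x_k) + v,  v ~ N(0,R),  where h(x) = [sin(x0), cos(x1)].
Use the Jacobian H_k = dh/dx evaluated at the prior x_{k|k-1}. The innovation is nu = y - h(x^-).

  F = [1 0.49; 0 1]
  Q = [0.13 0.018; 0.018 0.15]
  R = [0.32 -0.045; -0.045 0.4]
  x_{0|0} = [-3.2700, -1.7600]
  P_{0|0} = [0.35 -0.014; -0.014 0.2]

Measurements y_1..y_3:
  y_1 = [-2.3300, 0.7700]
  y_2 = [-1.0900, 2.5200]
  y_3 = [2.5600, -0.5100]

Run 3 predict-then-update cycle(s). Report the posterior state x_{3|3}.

step 1: x^-=[-4.1324, -1.7600]  P^-=[0.5143 0.1020; 0.1020 0.3500]  H_jac=[-0.5480 0.0000; 0.0000 0.9822]  S=[0.4745 -0.0999; -0.0999 0.7376]  K=[-0.5820 0.0570; -0.0203 0.4633]  nu=[-3.1665, 0.9581]  x^+=[-2.2348, -1.2520]  P^+=[0.3445 0.0499; 0.0499 0.1896]
step 2: x^-=[-2.8483, -1.2520]  P^-=[0.5690 0.1608; 0.1608 0.3396]  H_jac=[-0.9573 0.0000; 0.0000 0.9496]  S=[0.8414 -0.1912; -0.1912 0.7062]  K=[-0.6374 0.0437; -0.0844 0.4338]  nu=[-0.8009, 2.2065]  x^+=[-2.2414, -0.2272]  P^+=[0.2151 0.0486; 0.0486 0.1867]
step 3: x^-=[-2.3528, -0.2272]  P^-=[0.4376 0.1581; 0.1581 0.3367]  H_jac=[-0.7047 0.0000; 0.0000 0.2253]  S=[0.5373 -0.0701; -0.0701 0.4171]  K=[-0.5754 -0.0113; -0.1877 0.1503]  nu=[3.2695, -1.4843]  x^+=[-4.2172, -1.0641]  P^+=[0.2606 0.0949; 0.0949 0.3044]

x_post = [-4.2172, -1.0641]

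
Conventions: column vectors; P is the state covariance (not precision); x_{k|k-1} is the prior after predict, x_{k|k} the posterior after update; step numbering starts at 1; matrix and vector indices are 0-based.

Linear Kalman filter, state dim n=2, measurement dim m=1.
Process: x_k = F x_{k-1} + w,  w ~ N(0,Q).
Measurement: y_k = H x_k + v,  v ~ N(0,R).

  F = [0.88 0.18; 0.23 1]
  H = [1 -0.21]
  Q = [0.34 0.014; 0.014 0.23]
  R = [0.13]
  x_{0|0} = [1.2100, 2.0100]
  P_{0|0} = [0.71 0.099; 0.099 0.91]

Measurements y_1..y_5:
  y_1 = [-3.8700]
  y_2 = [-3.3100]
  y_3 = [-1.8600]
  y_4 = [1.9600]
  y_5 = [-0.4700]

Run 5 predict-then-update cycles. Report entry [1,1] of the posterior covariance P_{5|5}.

step 1: x^-=[1.4266, 2.2883]  P^-=[0.9507 0.4127; 0.4127 1.2231]  S=[0.9613]  K=[0.8988; 0.1622]  nu=[-4.8161]  x^+=[-2.9021, 1.5074]  P^+=[0.1741 0.2726; 0.2726 1.1978]
step 2: x^-=[-2.2826, 0.8399]  P^-=[0.6000 0.5160; 0.5160 1.5624]  S=[0.5822]  K=[0.8445; 0.3228]  nu=[-0.8511]  x^+=[-3.0013, 0.5651]  P^+=[0.1848 0.3573; 0.3573 1.5018]
step 3: x^-=[-2.5394, -0.1252]  P^-=[0.6450 0.6510; 0.6510 1.9059]  S=[0.5856]  K=[0.8679; 0.4281]  nu=[0.6531]  x^+=[-1.9725, 0.1545]  P^+=[0.2038 0.4334; 0.4334 1.7986]
step 4: x^-=[-1.7080, -0.2992]  P^-=[0.6934 0.7783; 0.7783 2.2387]  S=[0.5953]  K=[0.8903; 0.5177]  nu=[3.6052]  x^+=[1.5018, 1.5672]  P^+=[0.2216 0.5039; 0.5039 2.0792]
step 5: x^-=[1.6037, 1.9126]  P^-=[0.7386 0.8974; 0.8974 2.5527]  S=[0.6043]  K=[0.9104; 0.5980]  nu=[-1.6720]  x^+=[0.0814, 0.9128]  P^+=[0.2377 0.5684; 0.5684 2.3366]

P_post[1,1] = 2.3366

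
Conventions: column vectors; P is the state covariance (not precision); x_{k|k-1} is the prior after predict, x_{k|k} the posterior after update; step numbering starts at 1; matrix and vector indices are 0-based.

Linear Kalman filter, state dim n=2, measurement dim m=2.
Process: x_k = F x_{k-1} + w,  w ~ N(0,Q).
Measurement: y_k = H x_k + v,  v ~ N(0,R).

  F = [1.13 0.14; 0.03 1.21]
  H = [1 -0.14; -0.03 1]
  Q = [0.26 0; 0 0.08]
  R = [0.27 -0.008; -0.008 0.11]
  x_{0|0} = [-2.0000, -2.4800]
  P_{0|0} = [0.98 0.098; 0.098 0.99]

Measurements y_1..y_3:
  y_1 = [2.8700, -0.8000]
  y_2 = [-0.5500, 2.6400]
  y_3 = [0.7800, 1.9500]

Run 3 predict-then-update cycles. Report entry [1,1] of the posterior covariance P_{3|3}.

step 1: x^-=[-2.6072, -3.0608]  P^-=[1.5618 0.3353; 0.3353 1.5375]  S=[1.7680 0.0666; 0.0666 1.6287]  K=[0.8514 0.1423; 0.0326 0.9364]  nu=[5.0487, 2.1826]  x^+=[2.0020, -0.8522]  P^+=[0.2310 0.0158; 0.0158 0.1032]
step 2: x^-=[2.1429, -0.9711]  P^-=[0.5619 0.0469; 0.0469 0.2325]  S=[0.8233 -0.0103; -0.0103 0.3402]  K=[0.6759 0.1088; 0.0260 0.6801]  nu=[-2.8289, 3.6754]  x^+=[0.6310, 1.4550]  P^+=[0.1833 0.0121; 0.0121 0.0750]
step 3: x^-=[0.9167, 1.7794]  P^-=[0.4993 0.0355; 0.0355 0.1908]  S=[0.7632 -0.0141; -0.0141 0.2991]  K=[0.6496 0.0991; 0.0232 0.6354]  nu=[0.1124, 0.1981]  x^+=[1.0093, 1.9079]  P^+=[0.1761 0.0110; 0.0110 0.0700]

P_post[1,1] = 0.0700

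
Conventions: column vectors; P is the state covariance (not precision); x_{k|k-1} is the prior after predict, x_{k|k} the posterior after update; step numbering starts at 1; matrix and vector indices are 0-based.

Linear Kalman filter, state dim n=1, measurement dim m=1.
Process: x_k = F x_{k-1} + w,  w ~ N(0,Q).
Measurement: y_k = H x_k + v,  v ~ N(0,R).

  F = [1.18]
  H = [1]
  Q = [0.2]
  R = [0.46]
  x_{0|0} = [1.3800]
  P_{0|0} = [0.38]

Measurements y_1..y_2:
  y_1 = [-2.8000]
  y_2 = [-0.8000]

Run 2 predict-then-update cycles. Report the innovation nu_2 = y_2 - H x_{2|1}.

innov = [0.4825]

step 1: x^-=[1.6284]  P^-=[0.7291]  S=[1.1891]  K=[0.6132]  nu=[-4.4284]  x^+=[-1.0869]  P^+=[0.2821]
step 2: x^-=[-1.2825]  P^-=[0.5927]  S=[1.0527]  K=[0.5630]  nu=[0.4825]  x^+=[-1.0109]  P^+=[0.2590]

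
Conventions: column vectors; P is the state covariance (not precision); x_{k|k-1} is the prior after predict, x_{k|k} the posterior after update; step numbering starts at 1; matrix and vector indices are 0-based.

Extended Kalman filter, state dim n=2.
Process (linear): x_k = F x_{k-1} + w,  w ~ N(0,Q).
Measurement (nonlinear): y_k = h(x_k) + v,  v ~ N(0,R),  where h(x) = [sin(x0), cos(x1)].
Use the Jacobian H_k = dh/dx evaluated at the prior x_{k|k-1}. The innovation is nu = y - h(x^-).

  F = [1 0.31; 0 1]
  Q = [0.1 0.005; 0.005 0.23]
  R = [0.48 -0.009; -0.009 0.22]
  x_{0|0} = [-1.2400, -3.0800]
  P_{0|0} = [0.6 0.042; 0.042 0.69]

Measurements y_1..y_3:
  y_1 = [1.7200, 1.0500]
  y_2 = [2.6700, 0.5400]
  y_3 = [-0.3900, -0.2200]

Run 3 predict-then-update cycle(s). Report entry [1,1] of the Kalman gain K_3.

step 1: x^-=[-2.1948, -3.0800]  P^-=[0.7923 0.2609; 0.2609 0.9200]  H_jac=[-0.5843 0.0000; 0.0000 0.0616]  S=[0.7505 -0.0184; -0.0184 0.2235]  K=[-0.6163 0.0212; -0.1973 0.2372]  nu=[2.5315, 2.0481]  x^+=[-3.7118, -3.0938]  P^+=[0.5067 0.1657; 0.1657 0.8765]
step 2: x^-=[-4.6708, -3.0938]  P^-=[0.7937 0.4425; 0.4425 1.1065]  H_jac=[-0.0415 0.0000; 0.0000 0.0478]  S=[0.4814 -0.0099; -0.0099 0.2225]  K=[-0.0666 0.0921; -0.0333 0.2362]  nu=[1.6709, 1.5389]  x^+=[-4.6404, -2.7859]  P^+=[0.7895 0.4364; 0.4364 1.0934]
step 3: x^-=[-5.5040, -2.7859]  P^-=[1.2651 0.7803; 0.7803 1.3234]  H_jac=[0.7115 0.0000; 0.0000 0.3482]  S=[1.1204 0.1843; 0.1843 0.3805]  K=[0.7453 0.3531; 0.3219 1.0553]  nu=[-1.0927, 0.7174]  x^+=[-6.0650, -2.3806]  P^+=[0.4983 0.2038; 0.2038 0.6584]

K[1,1] = 1.0553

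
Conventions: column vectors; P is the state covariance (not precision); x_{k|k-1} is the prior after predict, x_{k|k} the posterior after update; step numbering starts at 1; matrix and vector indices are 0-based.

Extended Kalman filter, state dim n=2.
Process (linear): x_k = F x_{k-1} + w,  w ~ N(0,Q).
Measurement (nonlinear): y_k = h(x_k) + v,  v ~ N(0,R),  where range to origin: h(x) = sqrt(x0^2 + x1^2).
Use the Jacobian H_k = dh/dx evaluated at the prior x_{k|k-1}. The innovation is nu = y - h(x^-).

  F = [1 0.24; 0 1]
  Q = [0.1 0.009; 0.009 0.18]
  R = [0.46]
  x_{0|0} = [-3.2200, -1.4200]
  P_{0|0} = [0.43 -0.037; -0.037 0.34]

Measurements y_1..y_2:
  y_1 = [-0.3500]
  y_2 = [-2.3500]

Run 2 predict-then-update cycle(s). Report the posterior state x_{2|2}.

step 1: x^-=[-3.5608, -1.4200]  P^-=[0.5318 0.0536; 0.0536 0.5200]  H_jac=[-0.9289 -0.3704]  S=[1.0271]  K=[-0.5003; -0.2360]  nu=[-4.1835]  x^+=[-1.4678, -0.4326]  P^+=[0.2747 -0.0677; -0.0677 0.4628]
step 2: x^-=[-1.5716, -0.4326]  P^-=[0.3689 0.0524; 0.0524 0.6428]  H_jac=[-0.9641 -0.2654]  S=[0.8750]  K=[-0.4224; -0.2527]  nu=[-3.9801]  x^+=[0.1095, 0.5731]  P^+=[0.2128 -0.0410; -0.0410 0.5869]

x_post = [0.1095, 0.5731]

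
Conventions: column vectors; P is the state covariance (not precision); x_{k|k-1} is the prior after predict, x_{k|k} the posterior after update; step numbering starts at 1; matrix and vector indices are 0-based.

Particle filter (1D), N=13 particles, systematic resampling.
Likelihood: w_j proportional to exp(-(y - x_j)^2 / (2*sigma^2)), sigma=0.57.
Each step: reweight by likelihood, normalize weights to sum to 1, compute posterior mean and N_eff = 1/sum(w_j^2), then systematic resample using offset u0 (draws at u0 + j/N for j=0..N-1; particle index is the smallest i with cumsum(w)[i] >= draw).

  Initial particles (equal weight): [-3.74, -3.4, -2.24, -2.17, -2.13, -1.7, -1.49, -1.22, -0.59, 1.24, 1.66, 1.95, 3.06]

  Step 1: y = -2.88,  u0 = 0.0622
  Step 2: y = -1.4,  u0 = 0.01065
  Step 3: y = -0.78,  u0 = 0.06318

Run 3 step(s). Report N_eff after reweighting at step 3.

N_eff = 5.3433

step 1: w=[0.1243, 0.2560, 0.2066, 0.1787, 0.1633, 0.0455, 0.0198, 0.0056, 0.0001, 0.0000, 0.0000, 0.0000, 0.0000]  mean=-2.6476  Neff=5.4122  idx=[0, 1, 1, 1, 1, 2, 2, 3, 3, 3, 4, 4, 6]
step 2: w=[0.0001, 0.0006, 0.0006, 0.0006, 0.0006, 0.0899, 0.0899, 0.1069, 0.1069, 0.1069, 0.1172, 0.1172, 0.2629]  mean=-1.9973  Neff=6.8024  idx=[5, 5, 6, 7, 8, 8, 9, 10, 11, 11, 12, 12, 12]
step 3: w=[0.0200, 0.0200, 0.0200, 0.0272, 0.0272, 0.0272, 0.0272, 0.0322, 0.0322, 0.0322, 0.2449, 0.2449, 0.2449]  mean=-1.6708  Neff=5.3433  idx=[3, 5, 8, 10, 10, 10, 11, 11, 11, 12, 12, 12, 12]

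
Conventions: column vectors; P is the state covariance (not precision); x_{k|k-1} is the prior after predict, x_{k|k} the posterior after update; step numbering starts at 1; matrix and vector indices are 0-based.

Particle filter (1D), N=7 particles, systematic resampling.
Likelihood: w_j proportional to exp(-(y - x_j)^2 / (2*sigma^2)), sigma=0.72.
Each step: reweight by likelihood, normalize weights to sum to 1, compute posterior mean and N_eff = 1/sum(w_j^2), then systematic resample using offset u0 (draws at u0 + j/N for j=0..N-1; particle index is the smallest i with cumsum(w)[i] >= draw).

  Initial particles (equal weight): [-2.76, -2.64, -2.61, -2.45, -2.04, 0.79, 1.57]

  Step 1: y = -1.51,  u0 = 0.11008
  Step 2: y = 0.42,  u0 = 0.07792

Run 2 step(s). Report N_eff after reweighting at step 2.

step 1: w=[0.1097, 0.1445, 0.1541, 0.2111, 0.3776, 0.0030, 0.0001]  mean=-2.3713  Neff=4.1020  idx=[1, 1, 2, 3, 4, 4, 4]
step 2: w=[0.0126, 0.0126, 0.0150, 0.0374, 0.3075, 0.3075, 0.3075]  mean=-2.0790  Neff=3.5020  idx=[4, 4, 4, 5, 5, 6, 6]

N_eff = 3.5020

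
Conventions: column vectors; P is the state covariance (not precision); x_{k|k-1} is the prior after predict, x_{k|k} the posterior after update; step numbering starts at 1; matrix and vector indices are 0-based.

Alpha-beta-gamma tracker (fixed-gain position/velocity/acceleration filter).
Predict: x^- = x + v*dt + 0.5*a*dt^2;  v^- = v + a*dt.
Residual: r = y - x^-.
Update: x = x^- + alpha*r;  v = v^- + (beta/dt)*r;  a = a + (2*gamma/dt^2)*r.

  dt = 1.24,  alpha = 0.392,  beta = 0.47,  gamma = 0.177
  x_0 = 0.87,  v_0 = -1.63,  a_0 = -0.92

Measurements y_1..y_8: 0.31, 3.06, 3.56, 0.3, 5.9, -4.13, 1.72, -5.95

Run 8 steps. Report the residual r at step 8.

step 1: x_pred=-1.8585  r=2.1685  x^+=-1.0084  v^+=-1.9489  a^+=-0.4207
step 2: x_pred=-3.7485  r=6.8085  x^+=-1.0796  v^+=0.1100  a^+=1.1468
step 3: x_pred=-0.0615  r=3.6215  x^+=1.3581  v^+=2.9047  a^+=1.9805
step 4: x_pred=6.4826  r=-6.1826  x^+=4.0590  v^+=3.0172  a^+=0.5571
step 5: x_pred=8.2286  r=-2.3286  x^+=7.3158  v^+=2.8254  a^+=0.0210
step 6: x_pred=10.8354  r=-14.9654  x^+=4.9690  v^+=-2.8210  a^+=-3.4245
step 7: x_pred=-1.1617  r=2.8817  x^+=-0.0321  v^+=-5.9750  a^+=-2.7610
step 8: x_pred=-9.5638  r=3.6138  x^+=-8.1472  v^+=-8.0289  a^+=-1.9290

resid = 3.6138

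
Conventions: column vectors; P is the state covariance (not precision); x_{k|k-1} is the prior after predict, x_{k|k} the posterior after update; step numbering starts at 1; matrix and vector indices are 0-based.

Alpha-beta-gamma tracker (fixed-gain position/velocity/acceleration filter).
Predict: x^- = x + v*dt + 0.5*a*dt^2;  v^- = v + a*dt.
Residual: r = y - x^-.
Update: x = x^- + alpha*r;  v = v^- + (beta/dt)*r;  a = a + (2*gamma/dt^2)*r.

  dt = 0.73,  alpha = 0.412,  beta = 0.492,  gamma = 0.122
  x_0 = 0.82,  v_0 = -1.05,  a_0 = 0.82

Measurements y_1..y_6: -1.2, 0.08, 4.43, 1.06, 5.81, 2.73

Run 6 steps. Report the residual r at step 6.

resid = -6.7504

step 1: x_pred=0.2720  r=-1.4720  x^+=-0.3345  v^+=-1.4435  a^+=0.1460
step 2: x_pred=-1.3493  r=1.4293  x^+=-0.7604  v^+=-0.3736  a^+=0.8005
step 3: x_pred=-0.8199  r=5.2499  x^+=1.3431  v^+=3.7490  a^+=3.2042
step 4: x_pred=4.9336  r=-3.8736  x^+=3.3377  v^+=3.4774  a^+=1.4306
step 5: x_pred=6.2574  r=-0.4474  x^+=6.0730  v^+=4.2202  a^+=1.2258
step 6: x_pred=9.4804  r=-6.7504  x^+=6.6992  v^+=0.5654  a^+=-1.8651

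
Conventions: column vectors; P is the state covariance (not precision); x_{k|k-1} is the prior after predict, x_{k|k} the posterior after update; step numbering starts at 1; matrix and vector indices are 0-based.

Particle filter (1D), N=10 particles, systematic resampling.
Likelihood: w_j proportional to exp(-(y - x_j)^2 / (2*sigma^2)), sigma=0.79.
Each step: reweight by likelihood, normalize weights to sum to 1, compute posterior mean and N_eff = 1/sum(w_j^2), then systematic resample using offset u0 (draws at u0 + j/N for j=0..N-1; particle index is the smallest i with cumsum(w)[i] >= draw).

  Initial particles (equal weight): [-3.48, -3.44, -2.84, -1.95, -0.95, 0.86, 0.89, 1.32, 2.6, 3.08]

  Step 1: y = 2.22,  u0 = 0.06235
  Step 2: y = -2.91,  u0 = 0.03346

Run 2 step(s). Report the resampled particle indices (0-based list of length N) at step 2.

resampled_idx = [0, 0, 0, 0, 0, 1, 1, 1, 1, 1]

step 1: w=[0.0000, 0.0000, 0.0000, 0.0000, 0.0001, 0.0933, 0.0995, 0.2145, 0.3656, 0.2270]  mean=2.1015  Neff=4.0030  idx=[5, 6, 7, 7, 8, 8, 8, 8, 9, 9]
step 2: w=[0.5159, 0.4300, 0.0270, 0.0270, 0.0000, 0.0000, 0.0000, 0.0000, 0.0000, 0.0000]  mean=0.8978  Neff=2.2099  idx=[0, 0, 0, 0, 0, 1, 1, 1, 1, 1]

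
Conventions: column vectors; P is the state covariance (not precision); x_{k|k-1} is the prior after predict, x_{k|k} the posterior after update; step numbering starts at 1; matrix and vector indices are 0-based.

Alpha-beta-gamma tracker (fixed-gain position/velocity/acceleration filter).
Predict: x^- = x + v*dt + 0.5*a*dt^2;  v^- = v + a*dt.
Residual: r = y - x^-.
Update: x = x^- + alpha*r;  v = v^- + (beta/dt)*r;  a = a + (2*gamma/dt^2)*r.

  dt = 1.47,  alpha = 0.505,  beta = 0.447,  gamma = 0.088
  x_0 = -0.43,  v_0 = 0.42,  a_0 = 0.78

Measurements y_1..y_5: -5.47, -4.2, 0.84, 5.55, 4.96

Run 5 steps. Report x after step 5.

x_post = 7.0025

step 1: x_pred=1.0302  r=-6.5002  x^+=-2.2524  v^+=-0.4100  a^+=0.2506
step 2: x_pred=-2.5844  r=-1.6156  x^+=-3.4003  v^+=-0.5329  a^+=0.1190
step 3: x_pred=-4.0551  r=4.8951  x^+=-1.5831  v^+=1.1305  a^+=0.5177
step 4: x_pred=0.6381  r=4.9119  x^+=3.1186  v^+=3.3851  a^+=0.9177
step 5: x_pred=9.0863  r=-4.1263  x^+=7.0025  v^+=3.4795  a^+=0.5817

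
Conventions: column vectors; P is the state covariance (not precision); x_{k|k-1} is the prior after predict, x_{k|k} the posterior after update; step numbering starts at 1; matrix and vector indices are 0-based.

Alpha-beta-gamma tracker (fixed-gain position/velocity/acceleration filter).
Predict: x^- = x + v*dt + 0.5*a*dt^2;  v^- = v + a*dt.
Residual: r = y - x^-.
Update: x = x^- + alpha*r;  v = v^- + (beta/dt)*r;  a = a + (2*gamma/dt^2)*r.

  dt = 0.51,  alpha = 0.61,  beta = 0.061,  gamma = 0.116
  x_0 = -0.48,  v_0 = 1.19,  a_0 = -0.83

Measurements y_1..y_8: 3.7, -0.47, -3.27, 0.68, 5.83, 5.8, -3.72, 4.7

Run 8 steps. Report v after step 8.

v_post = 1.3639

step 1: x_pred=0.0190  r=3.6810  x^+=2.2644  v^+=1.2070  a^+=2.4534
step 2: x_pred=3.1990  r=-3.6690  x^+=0.9609  v^+=2.0194  a^+=-0.8193
step 3: x_pred=1.8842  r=-5.1542  x^+=-1.2598  v^+=0.9850  a^+=-5.4167
step 4: x_pred=-1.4619  r=2.1419  x^+=-0.1553  v^+=-1.5213  a^+=-3.5062
step 5: x_pred=-1.3872  r=7.2172  x^+=3.0153  v^+=-2.4462  a^+=2.9313
step 6: x_pred=2.1490  r=3.6510  x^+=4.3761  v^+=-0.5145  a^+=6.1879
step 7: x_pred=4.9184  r=-8.6384  x^+=-0.3510  v^+=1.6081  a^+=-1.5173
step 8: x_pred=0.2718  r=4.4282  x^+=2.9730  v^+=1.3639  a^+=2.4325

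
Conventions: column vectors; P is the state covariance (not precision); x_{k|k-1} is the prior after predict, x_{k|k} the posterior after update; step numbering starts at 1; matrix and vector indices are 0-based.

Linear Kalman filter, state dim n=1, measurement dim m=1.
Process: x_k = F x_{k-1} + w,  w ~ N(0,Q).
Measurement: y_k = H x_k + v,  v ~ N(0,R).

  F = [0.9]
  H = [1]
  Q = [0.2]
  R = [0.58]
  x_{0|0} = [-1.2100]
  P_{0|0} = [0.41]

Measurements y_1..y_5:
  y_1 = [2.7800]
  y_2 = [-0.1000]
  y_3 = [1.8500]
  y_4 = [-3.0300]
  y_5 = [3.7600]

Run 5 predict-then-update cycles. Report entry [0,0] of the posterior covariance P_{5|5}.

step 1: x^-=[-1.0890]  P^-=[0.5321]  S=[1.1121]  K=[0.4785]  nu=[3.8690]  x^+=[0.7622]  P^+=[0.2775]
step 2: x^-=[0.6860]  P^-=[0.4248]  S=[1.0048]  K=[0.4228]  nu=[-0.7860]  x^+=[0.3537]  P^+=[0.2452]
step 3: x^-=[0.3183]  P^-=[0.3986]  S=[0.9786]  K=[0.4073]  nu=[1.5317]  x^+=[0.9422]  P^+=[0.2362]
step 4: x^-=[0.8480]  P^-=[0.3914]  S=[0.9714]  K=[0.4029]  nu=[-3.8780]  x^+=[-0.7145]  P^+=[0.2337]
step 5: x^-=[-0.6430]  P^-=[0.3893]  S=[0.9693]  K=[0.4016]  nu=[4.4030]  x^+=[1.1253]  P^+=[0.2329]

P_post[0,0] = 0.2329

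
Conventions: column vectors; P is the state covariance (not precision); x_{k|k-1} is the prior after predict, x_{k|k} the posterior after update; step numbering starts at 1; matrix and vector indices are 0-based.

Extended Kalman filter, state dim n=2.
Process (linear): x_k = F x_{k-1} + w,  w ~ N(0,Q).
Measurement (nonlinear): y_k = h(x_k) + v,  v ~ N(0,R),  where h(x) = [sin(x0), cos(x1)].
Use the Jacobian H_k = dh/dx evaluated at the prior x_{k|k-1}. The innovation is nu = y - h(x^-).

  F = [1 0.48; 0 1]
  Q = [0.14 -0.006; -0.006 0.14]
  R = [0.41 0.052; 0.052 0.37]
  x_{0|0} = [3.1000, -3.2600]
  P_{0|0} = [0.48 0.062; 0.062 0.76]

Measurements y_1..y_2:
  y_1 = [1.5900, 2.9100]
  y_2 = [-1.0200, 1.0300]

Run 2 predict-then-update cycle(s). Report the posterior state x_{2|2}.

x_post = [-1.7241, -5.3439]

step 1: x^-=[1.5352, -3.2600]  P^-=[0.8546 0.4208; 0.4208 0.9000]  H_jac=[0.0356 0.0000; 0.0000 -0.1181]  S=[0.4111 0.0502; 0.0502 0.3826]  K=[0.0913 -0.1419; 0.0715 -0.2873]  nu=[0.5906, 3.9030]  x^+=[1.0352, -4.3391]  P^+=[0.8448 0.4043; 0.4043 0.8684]
step 2: x^-=[-1.0476, -4.3391]  P^-=[1.5730 0.8152; 0.8152 1.0084]  H_jac=[0.4997 0.0000; 0.0000 -0.9311]  S=[0.8027 -0.3273; -0.3273 1.2443]  K=[0.8182 -0.3948; 0.2238 -0.6958]  nu=[-0.1538, 1.3947]  x^+=[-1.7241, -5.3439]  P^+=[0.6303 0.1112; 0.1112 0.2640]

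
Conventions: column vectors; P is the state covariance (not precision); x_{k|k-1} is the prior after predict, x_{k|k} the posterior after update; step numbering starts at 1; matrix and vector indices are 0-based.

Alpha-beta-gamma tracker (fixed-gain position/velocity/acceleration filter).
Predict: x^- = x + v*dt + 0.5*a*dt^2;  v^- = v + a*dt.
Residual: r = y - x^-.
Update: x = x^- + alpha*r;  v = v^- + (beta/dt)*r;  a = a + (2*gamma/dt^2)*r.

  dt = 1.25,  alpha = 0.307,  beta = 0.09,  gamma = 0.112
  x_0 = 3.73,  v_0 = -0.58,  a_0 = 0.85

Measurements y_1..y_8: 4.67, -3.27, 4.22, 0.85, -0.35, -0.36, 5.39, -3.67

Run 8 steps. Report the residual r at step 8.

resid = 2.6123

step 1: x_pred=3.6691  r=1.0009  x^+=3.9764  v^+=0.5546  a^+=0.9935
step 2: x_pred=5.4457  r=-8.7157  x^+=2.7700  v^+=1.1689  a^+=-0.2560
step 3: x_pred=4.0311  r=0.1889  x^+=4.0891  v^+=0.8625  a^+=-0.2289
step 4: x_pred=4.9884  r=-4.1384  x^+=3.7179  v^+=0.2784  a^+=-0.8222
step 5: x_pred=3.4236  r=-3.7736  x^+=2.2651  v^+=-1.0210  a^+=-1.3632
step 6: x_pred=-0.0762  r=-0.2838  x^+=-0.1633  v^+=-2.7455  a^+=-1.4039
step 7: x_pred=-4.6919  r=10.0819  x^+=-1.5968  v^+=-3.7744  a^+=0.0415
step 8: x_pred=-6.2823  r=2.6123  x^+=-5.4804  v^+=-3.5344  a^+=0.4160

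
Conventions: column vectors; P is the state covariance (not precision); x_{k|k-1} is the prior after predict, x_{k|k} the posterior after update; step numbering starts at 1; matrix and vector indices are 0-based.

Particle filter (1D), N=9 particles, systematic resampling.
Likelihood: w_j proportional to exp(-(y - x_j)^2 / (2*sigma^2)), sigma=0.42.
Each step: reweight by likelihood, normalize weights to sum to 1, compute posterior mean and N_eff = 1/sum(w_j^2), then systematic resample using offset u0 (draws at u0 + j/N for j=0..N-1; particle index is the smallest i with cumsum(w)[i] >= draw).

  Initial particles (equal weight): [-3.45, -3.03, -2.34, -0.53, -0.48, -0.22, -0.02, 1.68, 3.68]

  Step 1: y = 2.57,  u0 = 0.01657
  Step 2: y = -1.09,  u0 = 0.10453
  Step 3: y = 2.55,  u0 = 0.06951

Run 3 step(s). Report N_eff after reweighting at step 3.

step 1: w=[0.0000, 0.0000, 0.0000, 0.0000, 0.0000, 0.0000, 0.0000, 0.7768, 0.2232]  mean=2.1264  Neff=1.5308  idx=[7, 7, 7, 7, 7, 7, 7, 8, 8]
step 2: w=[0.1429, 0.1429, 0.1429, 0.1429, 0.1429, 0.1429, 0.1429, 0.0000, 0.0000]  mean=1.6800  Neff=7.0000  idx=[0, 1, 2, 3, 3, 4, 5, 6, 6]
step 3: w=[0.1111, 0.1111, 0.1111, 0.1111, 0.1111, 0.1111, 0.1111, 0.1111, 0.1111]  mean=1.6800  Neff=9.0000  idx=[0, 1, 2, 3, 4, 5, 6, 7, 8]

N_eff = 9.0000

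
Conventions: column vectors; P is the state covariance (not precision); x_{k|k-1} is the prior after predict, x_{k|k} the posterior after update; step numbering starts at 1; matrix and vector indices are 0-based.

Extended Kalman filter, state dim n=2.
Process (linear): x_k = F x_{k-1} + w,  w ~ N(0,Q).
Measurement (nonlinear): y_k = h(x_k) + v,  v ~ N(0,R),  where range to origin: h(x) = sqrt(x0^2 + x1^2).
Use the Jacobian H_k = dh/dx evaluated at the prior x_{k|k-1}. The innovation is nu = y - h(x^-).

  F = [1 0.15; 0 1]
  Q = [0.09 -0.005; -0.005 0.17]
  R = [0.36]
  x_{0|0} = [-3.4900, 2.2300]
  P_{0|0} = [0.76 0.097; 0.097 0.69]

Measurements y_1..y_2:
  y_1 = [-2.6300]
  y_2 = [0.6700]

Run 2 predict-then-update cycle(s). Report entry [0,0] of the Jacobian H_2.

H_jac[0,0] = 0.9700

step 1: x^-=[-3.1555, 2.2300]  P^-=[0.8946 0.1955; 0.1955 0.8600]  H_jac=[-0.8167 0.5771]  S=[1.0588]  K=[-0.5835; 0.3180]  nu=[-6.4939]  x^+=[0.6334, 0.1651]  P^+=[0.5342 0.3919; 0.3919 0.7529]
step 2: x^-=[0.6582, 0.1651]  P^-=[0.7587 0.4999; 0.4999 0.9229]  H_jac=[0.9700 0.2433]  S=[1.3643]  K=[0.6285; 0.5200]  nu=[-0.0086]  x^+=[0.6528, 0.1606]  P^+=[0.2197 0.0540; 0.0540 0.5541]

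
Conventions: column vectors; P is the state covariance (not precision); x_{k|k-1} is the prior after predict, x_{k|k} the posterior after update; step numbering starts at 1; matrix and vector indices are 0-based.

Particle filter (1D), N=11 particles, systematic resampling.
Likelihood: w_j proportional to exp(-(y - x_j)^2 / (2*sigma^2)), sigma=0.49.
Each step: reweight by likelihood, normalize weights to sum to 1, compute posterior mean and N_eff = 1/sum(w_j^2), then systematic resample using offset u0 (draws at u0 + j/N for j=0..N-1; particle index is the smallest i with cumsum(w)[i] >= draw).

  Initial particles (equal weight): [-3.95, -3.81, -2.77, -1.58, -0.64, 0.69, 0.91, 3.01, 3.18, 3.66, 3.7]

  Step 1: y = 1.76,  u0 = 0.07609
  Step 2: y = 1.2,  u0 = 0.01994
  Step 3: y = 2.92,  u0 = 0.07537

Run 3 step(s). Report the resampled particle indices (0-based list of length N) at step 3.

resampled_idx = [2, 3, 4, 4, 5, 6, 7, 8, 9, 10, 10]

step 1: w=[0.0000, 0.0000, 0.0000, 0.0000, 0.0000, 0.2499, 0.6022, 0.1047, 0.0407, 0.0015, 0.0011]  mean=1.1743  Neff=2.2849  idx=[5, 5, 6, 6, 6, 6, 6, 6, 6, 7, 8]
step 2: w=[0.0826, 0.0826, 0.1192, 0.1192, 0.1192, 0.1192, 0.1192, 0.1192, 0.1192, 0.0002, 0.0000]  mean=0.8741  Neff=8.8379  idx=[0, 1, 2, 3, 3, 4, 5, 6, 6, 7, 8]
step 3: w=[0.0154, 0.0154, 0.1077, 0.1077, 0.1077, 0.1077, 0.1077, 0.1077, 0.1077, 0.1077, 0.1077]  mean=0.9032  Neff=9.5389  idx=[2, 3, 4, 4, 5, 6, 7, 8, 9, 10, 10]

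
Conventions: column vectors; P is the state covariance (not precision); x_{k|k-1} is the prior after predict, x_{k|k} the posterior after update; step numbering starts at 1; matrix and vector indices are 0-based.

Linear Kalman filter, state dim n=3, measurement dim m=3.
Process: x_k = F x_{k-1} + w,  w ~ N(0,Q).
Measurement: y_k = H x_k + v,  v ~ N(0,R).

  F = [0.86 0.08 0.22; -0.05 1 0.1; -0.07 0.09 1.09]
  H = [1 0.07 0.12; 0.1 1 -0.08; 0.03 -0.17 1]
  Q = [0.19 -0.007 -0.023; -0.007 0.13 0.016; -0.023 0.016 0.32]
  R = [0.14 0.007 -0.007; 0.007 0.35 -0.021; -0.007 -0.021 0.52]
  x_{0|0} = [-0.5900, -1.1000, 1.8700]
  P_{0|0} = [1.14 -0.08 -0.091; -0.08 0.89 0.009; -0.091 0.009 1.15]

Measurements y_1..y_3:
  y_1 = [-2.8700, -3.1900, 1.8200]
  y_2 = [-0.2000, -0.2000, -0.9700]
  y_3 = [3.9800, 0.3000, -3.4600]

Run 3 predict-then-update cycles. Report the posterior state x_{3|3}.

x_post = [2.4342, -0.4887, -1.2439]

step 1: x^-=[-0.1840, -0.8835, 1.9806]  P^-=[1.0494 -0.0328 0.1019; -0.0328 1.0451 0.2469; 0.1019 0.2469 1.7158]  S=[1.2432 0.1569 0.3379; 0.1569 1.3688 -0.0730; 0.3379 -0.0730 2.1894]  K=[0.8796 -0.0580 -0.0742; -0.0569 0.7566 0.0652; 0.0381 0.1239 0.7641]  nu=[-2.8618, -2.1297, -0.3053]  x^+=[-2.5549, -2.3519, 1.3744]  P^+=[0.1317 -0.0300 -0.0526; -0.0300 0.2713 0.0654; -0.0526 0.0654 0.4072]
step 2: x^-=[-2.0830, -2.0867, 1.4652]  P^-=[0.2871 0.0033 0.0250; 0.0033 0.4223 0.1626; 0.0250 0.1626 0.8279]  S=[0.4503 0.0776 0.1286; 0.0776 0.7547 0.0092; 0.1286 0.0092 1.3065]  K=[0.6608 -0.0277 -0.0395; 0.0044 0.5415 0.0654; 0.1104 0.1124 0.6014]  nu=[1.8533, 2.2122, -2.7275]  x^+=[-0.8118, -1.0589, 0.2782]  P^+=[0.0974 -0.0164 -0.0303; -0.0164 0.1943 0.0561; -0.0303 0.0561 0.3200]
step 3: x^-=[-0.7216, -0.9905, 0.2648]  P^-=[0.2670 0.0079 0.0262; 0.0079 0.3409 0.1335; 0.0262 0.1335 0.7181]  S=[0.4287 0.0721 0.1147; 0.0721 0.6780 0.0023; 0.1147 0.0023 1.2043]  K=[0.6441 -0.0204 -0.0340; 0.0134 0.4866 0.0607; 0.1151 0.1018 0.5669]  nu=[4.7392, 1.3838, -3.8715]  x^+=[2.4342, -0.4887, -1.2439]  P^+=[0.0944 -0.0135 -0.0269; -0.0135 0.1746 0.0513; -0.0269 0.0513 0.3014]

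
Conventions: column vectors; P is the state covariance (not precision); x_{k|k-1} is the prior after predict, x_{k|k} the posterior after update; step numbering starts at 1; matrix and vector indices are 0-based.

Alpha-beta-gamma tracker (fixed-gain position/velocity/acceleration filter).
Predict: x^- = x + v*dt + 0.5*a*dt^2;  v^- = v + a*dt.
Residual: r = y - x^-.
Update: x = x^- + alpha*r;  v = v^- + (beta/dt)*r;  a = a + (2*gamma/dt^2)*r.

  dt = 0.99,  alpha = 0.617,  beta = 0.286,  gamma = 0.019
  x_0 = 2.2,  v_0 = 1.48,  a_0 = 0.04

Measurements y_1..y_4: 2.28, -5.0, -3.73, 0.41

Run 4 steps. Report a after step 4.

a_post = -0.1436

step 1: x_pred=3.6848  r=-1.4048  x^+=2.8180  v^+=1.1138  a^+=-0.0145
step 2: x_pred=3.9136  r=-8.9136  x^+=-1.5861  v^+=-1.4756  a^+=-0.3601
step 3: x_pred=-3.2234  r=-0.5066  x^+=-3.5360  v^+=-1.9784  a^+=-0.3797
step 4: x_pred=-5.6807  r=6.0907  x^+=-1.9227  v^+=-0.5948  a^+=-0.1436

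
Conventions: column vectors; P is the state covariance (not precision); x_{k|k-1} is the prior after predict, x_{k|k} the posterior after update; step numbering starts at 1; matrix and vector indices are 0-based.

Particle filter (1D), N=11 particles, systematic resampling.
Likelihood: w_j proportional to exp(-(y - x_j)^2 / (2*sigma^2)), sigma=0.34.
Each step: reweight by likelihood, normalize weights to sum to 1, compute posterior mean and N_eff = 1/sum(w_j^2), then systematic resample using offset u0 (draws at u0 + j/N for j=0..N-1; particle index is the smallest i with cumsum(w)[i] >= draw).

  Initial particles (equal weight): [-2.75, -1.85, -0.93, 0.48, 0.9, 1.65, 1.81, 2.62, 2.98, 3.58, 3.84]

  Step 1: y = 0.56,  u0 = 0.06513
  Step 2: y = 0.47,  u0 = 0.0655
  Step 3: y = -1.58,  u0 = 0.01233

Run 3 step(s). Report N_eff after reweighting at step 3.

N_eff = 9.0010

step 1: w=[0.0000, 0.0000, 0.0000, 0.6132, 0.3824, 0.0037, 0.0007, 0.0000, 0.0000, 0.0000, 0.0000]  mean=0.6458  Neff=1.9150  idx=[3, 3, 3, 3, 3, 3, 3, 4, 4, 4, 4]
step 2: w=[0.1137, 0.1137, 0.1137, 0.1137, 0.1137, 0.1137, 0.1137, 0.0511, 0.0511, 0.0511, 0.0511]  mean=0.5659  Neff=9.9139  idx=[0, 1, 2, 2, 3, 4, 5, 6, 6, 8, 10]
step 3: w=[0.1111, 0.1111, 0.1111, 0.1111, 0.1111, 0.1111, 0.1111, 0.1111, 0.1111, 0.0000, 0.0000]  mean=0.4800  Neff=9.0010  idx=[0, 0, 1, 2, 3, 4, 5, 5, 6, 7, 8]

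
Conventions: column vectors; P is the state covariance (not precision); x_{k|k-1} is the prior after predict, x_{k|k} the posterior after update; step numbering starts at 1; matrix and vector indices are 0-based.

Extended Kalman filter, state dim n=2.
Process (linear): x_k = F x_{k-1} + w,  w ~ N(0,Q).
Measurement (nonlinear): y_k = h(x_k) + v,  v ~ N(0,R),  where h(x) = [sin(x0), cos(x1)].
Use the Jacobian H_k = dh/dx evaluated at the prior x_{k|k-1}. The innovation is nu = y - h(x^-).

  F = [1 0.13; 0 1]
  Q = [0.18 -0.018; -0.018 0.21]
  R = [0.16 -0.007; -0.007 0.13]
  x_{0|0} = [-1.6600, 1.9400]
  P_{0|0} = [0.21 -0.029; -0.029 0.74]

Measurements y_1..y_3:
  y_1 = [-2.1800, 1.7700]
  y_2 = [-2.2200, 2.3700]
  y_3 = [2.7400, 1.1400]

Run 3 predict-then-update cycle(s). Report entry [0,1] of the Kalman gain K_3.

K[0,1] = 0.0493

step 1: x^-=[-1.4078, 1.9400]  P^-=[0.3950 0.0492; 0.0492 0.9500]  H_jac=[0.1623 0.0000; 0.0000 -0.9326]  S=[0.1704 -0.0144; -0.0144 0.9563]  K=[0.3725 -0.0424; -0.0317 -0.9270]  nu=[-1.1933, 2.1309]  x^+=[-1.9426, 0.0026]  P^+=[0.3691 0.0087; 0.0087 0.1290]
step 2: x^-=[-1.9423, 0.0026]  P^-=[0.5536 0.0075; 0.0075 0.3390]  H_jac=[-0.3630 0.0000; 0.0000 -0.0026]  S=[0.2329 -0.0070; -0.0070 0.1300]  K=[-0.8640 -0.0466; -0.0119 -0.0075]  nu=[-1.2882, 1.3700]  x^+=[-0.8931, 0.0077]  P^+=[0.3800 0.0051; 0.0051 0.3389]
step 3: x^-=[-0.8921, 0.0077]  P^-=[0.5670 0.0311; 0.0311 0.5489]  H_jac=[0.6278 0.0000; 0.0000 -0.0077]  S=[0.3835 -0.0072; -0.0072 0.1300]  K=[0.9292 0.0493; 0.0504 -0.0297]  nu=[3.5184, 0.1400]  x^+=[2.3841, 0.1810]  P^+=[0.2363 0.0132; 0.0132 0.5478]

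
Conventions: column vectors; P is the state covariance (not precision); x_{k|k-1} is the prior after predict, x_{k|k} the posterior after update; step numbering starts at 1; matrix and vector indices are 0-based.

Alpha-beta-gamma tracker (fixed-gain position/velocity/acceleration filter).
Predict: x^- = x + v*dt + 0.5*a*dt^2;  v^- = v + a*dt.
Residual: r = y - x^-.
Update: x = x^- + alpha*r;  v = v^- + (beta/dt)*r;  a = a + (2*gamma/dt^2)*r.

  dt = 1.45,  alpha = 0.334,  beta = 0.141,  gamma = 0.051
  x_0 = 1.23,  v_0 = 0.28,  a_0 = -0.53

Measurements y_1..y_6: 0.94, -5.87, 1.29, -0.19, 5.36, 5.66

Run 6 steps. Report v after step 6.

v_post = 0.6146

step 1: x_pred=1.0788  r=-0.1388  x^+=1.0325  v^+=-0.5020  a^+=-0.5367
step 2: x_pred=-0.2597  r=-5.6103  x^+=-2.1335  v^+=-1.8258  a^+=-0.8089
step 3: x_pred=-5.6313  r=6.9213  x^+=-3.3196  v^+=-2.3257  a^+=-0.4731
step 4: x_pred=-7.1893  r=6.9993  x^+=-4.8515  v^+=-2.3311  a^+=-0.1336
step 5: x_pred=-8.3721  r=13.7321  x^+=-3.7856  v^+=-1.1895  a^+=0.5326
step 6: x_pred=-4.9504  r=10.6104  x^+=-1.4065  v^+=0.6146  a^+=1.0474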